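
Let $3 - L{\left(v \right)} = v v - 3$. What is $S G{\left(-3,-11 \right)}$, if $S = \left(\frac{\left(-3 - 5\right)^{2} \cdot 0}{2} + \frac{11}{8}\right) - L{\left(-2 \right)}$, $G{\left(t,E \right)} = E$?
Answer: $\frac{55}{8} \approx 6.875$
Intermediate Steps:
$L{\left(v \right)} = 6 - v^{2}$ ($L{\left(v \right)} = 3 - \left(v v - 3\right) = 3 - \left(v^{2} - 3\right) = 3 - \left(-3 + v^{2}\right) = 6 - v^{2}$)
$S = - \frac{5}{8}$ ($S = \left(\frac{\left(-3 - 5\right)^{2} \cdot 0}{2} + \frac{11}{8}\right) - \left(6 - \left(-2\right)^{2}\right) = \left(\left(-8\right)^{2} \cdot 0 \cdot \frac{1}{2} + 11 \cdot \frac{1}{8}\right) - \left(6 - 4\right) = \left(64 \cdot 0 \cdot \frac{1}{2} + \frac{11}{8}\right) - \left(6 - 4\right) = \left(0 \cdot \frac{1}{2} + \frac{11}{8}\right) - 2 = \left(0 + \frac{11}{8}\right) - 2 = \frac{11}{8} - 2 = - \frac{5}{8} \approx -0.625$)
$S G{\left(-3,-11 \right)} = \left(- \frac{5}{8}\right) \left(-11\right) = \frac{55}{8}$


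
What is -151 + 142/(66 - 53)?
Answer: -1821/13 ≈ -140.08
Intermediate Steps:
-151 + 142/(66 - 53) = -151 + 142/13 = -1821/13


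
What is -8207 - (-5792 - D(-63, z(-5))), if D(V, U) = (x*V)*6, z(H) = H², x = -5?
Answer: -525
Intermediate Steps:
D(V, U) = -30*V (D(V, U) = -5*V*6 = -30*V)
-8207 - (-5792 - D(-63, z(-5))) = -8207 - (-5792 - (-30)*(-63)) = -8207 - (-5792 - 1*1890) = -8207 - (-5792 - 1890) = -8207 - 1*(-7682) = -8207 + 7682 = -525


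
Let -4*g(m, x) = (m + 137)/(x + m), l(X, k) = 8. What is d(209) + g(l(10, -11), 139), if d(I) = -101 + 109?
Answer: 4559/588 ≈ 7.7534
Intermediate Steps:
g(m, x) = -(137 + m)/(4*(m + x)) (g(m, x) = -(m + 137)/(4*(x + m)) = -(137 + m)/(4*(m + x)))
d(I) = 8
d(209) + g(l(10, -11), 139) = 8 + (-137 - 1*8)/(4*(8 + 139)) = 8 + (¼)*(-137 - 8)/147 = 8 + (¼)*(1/147)*(-145) = 8 - 145/588 = 4559/588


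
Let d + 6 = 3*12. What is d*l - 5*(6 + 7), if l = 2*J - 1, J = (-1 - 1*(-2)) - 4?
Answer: -275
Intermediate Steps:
J = -3 (J = (-1 + 2) - 4 = 1 - 4 = -3)
d = 30 (d = -6 + 3*12 = -6 + 36 = 30)
l = -7 (l = 2*(-3) - 1 = -6 - 1 = -7)
d*l - 5*(6 + 7) = 30*(-7) - 5*(6 + 7) = -210 - 5*13 = -210 - 65 = -275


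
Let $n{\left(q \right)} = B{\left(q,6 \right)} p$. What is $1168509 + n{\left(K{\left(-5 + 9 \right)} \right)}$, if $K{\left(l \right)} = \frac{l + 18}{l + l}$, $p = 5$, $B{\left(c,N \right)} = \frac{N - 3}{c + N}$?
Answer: $\frac{8179575}{7} \approx 1.1685 \cdot 10^{6}$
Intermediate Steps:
$B{\left(c,N \right)} = \frac{-3 + N}{N + c}$
$K{\left(l \right)} = \frac{18 + l}{2 l}$
$n{\left(q \right)} = \frac{15}{6 + q}$ ($n{\left(q \right)} = \frac{-3 + 6}{6 + q} 5 = \frac{1}{6 + q} 3 \cdot 5 = \frac{3}{6 + q} 5 = \frac{15}{6 + q}$)
$1168509 + n{\left(K{\left(-5 + 9 \right)} \right)} = 1168509 + \frac{15}{6 + \frac{18 + \left(-5 + 9\right)}{2 \left(-5 + 9\right)}} = 1168509 + \frac{15}{6 + \frac{18 + 4}{2 \cdot 4}} = 1168509 + \frac{15}{6 + \frac{1}{2} \cdot \frac{1}{4} \cdot 22} = 1168509 + \frac{15}{6 + \frac{11}{4}} = 1168509 + \frac{15}{\frac{35}{4}} = 1168509 + 15 \cdot \frac{4}{35} = 1168509 + \frac{12}{7} = \frac{8179575}{7}$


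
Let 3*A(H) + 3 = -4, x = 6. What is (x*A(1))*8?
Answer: -112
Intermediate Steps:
A(H) = -7/3 (A(H) = -1 + (⅓)*(-4) = -1 - 4/3 = -7/3)
(x*A(1))*8 = (6*(-7/3))*8 = -14*8 = -112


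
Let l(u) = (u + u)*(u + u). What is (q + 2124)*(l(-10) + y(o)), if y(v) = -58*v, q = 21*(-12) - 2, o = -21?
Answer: 3025660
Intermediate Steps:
l(u) = 4*u**2 (l(u) = (2*u)*(2*u) = 4*u**2)
q = -254 (q = -252 - 2 = -254)
(q + 2124)*(l(-10) + y(o)) = (-254 + 2124)*(4*(-10)**2 - 58*(-21)) = 1870*(4*100 + 1218) = 1870*(400 + 1218) = 1870*1618 = 3025660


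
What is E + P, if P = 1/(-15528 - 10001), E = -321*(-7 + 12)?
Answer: -40974046/25529 ≈ -1605.0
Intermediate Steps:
E = -1605 (E = -321*5 = -1605)
P = -1/25529 (P = 1/(-25529) = -1/25529 ≈ -3.9171e-5)
E + P = -1605 - 1/25529 = -40974046/25529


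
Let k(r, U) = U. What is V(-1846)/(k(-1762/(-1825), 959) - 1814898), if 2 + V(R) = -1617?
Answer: 1619/1813939 ≈ 0.00089253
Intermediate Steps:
V(R) = -1619 (V(R) = -2 - 1617 = -1619)
V(-1846)/(k(-1762/(-1825), 959) - 1814898) = -1619/(959 - 1814898) = -1619/(-1813939) = -1619*(-1/1813939) = 1619/1813939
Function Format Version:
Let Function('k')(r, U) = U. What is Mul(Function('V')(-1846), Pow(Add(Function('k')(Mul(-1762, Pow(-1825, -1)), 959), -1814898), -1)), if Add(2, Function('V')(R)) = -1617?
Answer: Rational(1619, 1813939) ≈ 0.00089253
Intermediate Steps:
Function('V')(R) = -1619 (Function('V')(R) = Add(-2, -1617) = -1619)
Mul(Function('V')(-1846), Pow(Add(Function('k')(Mul(-1762, Pow(-1825, -1)), 959), -1814898), -1)) = Mul(-1619, Pow(Add(959, -1814898), -1)) = Mul(-1619, Pow(-1813939, -1)) = Mul(-1619, Rational(-1, 1813939)) = Rational(1619, 1813939)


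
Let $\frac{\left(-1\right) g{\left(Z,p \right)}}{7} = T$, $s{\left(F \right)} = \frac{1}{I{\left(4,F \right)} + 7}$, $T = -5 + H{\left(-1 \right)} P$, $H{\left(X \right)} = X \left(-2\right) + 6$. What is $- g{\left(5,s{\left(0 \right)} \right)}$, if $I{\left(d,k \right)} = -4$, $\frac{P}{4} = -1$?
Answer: $-259$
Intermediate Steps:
$H{\left(X \right)} = 6 - 2 X$ ($H{\left(X \right)} = - 2 X + 6 = 6 - 2 X$)
$P = -4$ ($P = 4 \left(-1\right) = -4$)
$T = -37$ ($T = -5 + \left(6 - -2\right) \left(-4\right) = -5 + \left(6 + 2\right) \left(-4\right) = -5 + 8 \left(-4\right) = -5 - 32 = -37$)
$s{\left(F \right)} = \frac{1}{3}$ ($s{\left(F \right)} = \frac{1}{-4 + 7} = \frac{1}{3}$)
$g{\left(Z,p \right)} = 259$ ($g{\left(Z,p \right)} = \left(-7\right) \left(-37\right) = 259$)
$- g{\left(5,s{\left(0 \right)} \right)} = \left(-1\right) 259 = -259$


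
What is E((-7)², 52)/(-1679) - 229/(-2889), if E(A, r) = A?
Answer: 242930/4850631 ≈ 0.050082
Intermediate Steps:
E((-7)², 52)/(-1679) - 229/(-2889) = (-7)²/(-1679) - 229/(-2889) = 49*(-1/1679) - 229*(-1/2889) = -49/1679 + 229/2889 = 242930/4850631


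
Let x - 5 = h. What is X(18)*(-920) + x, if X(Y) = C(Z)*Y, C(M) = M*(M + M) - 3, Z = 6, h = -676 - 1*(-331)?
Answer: -1142980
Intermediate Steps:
h = -345 (h = -676 + 331 = -345)
x = -340 (x = 5 - 345 = -340)
C(M) = -3 + 2*M**2 (C(M) = M*(2*M) - 3 = 2*M**2 - 3 = -3 + 2*M**2)
X(Y) = 69*Y (X(Y) = (-3 + 2*6**2)*Y = (-3 + 2*36)*Y = (-3 + 72)*Y = 69*Y)
X(18)*(-920) + x = (69*18)*(-920) - 340 = 1242*(-920) - 340 = -1142640 - 340 = -1142980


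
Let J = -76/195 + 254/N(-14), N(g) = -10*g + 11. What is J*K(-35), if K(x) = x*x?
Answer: 9323230/5889 ≈ 1583.2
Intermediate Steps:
K(x) = x²
N(g) = 11 - 10*g
J = 38054/29445 (J = -76/195 + 254/(11 - 10*(-14)) = -76*1/195 + 254/(11 + 140) = -76/195 + 254/151 = 38054/29445 ≈ 1.2924)
J*K(-35) = (38054/29445)*(-35)² = (38054/29445)*1225 = 9323230/5889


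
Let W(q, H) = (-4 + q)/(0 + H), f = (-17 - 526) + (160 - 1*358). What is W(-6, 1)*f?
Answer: 7410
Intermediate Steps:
f = -741 (f = -543 + (160 - 358) = -543 - 198 = -741)
W(q, H) = (-4 + q)/H
W(-6, 1)*f = ((-4 - 6)/1)*(-741) = (1*(-10))*(-741) = -10*(-741) = 7410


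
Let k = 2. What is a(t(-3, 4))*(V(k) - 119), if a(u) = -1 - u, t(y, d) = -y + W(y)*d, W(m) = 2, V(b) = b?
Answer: 1404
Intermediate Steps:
t(y, d) = -y + 2*d
a(t(-3, 4))*(V(k) - 119) = (-1 - (-1*(-3) + 2*4))*(2 - 119) = (-1 - (3 + 8))*(-117) = (-1 - 1*11)*(-117) = (-1 - 11)*(-117) = -12*(-117) = 1404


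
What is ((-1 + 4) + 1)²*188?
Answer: 3008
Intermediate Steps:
((-1 + 4) + 1)²*188 = (3 + 1)²*188 = 4²*188 = 16*188 = 3008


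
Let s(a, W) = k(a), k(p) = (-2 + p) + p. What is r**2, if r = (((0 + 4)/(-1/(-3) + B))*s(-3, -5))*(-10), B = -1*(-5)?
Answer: 3600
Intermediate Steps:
B = 5
k(p) = -2 + 2*p
s(a, W) = -2 + 2*a
r = 60 (r = (((0 + 4)/(-1/(-3) + 5))*(-2 + 2*(-3)))*(-10) = ((4/(-1*(-1/3) + 5))*(-2 - 6))*(-10) = ((4/(1/3 + 5))*(-8))*(-10) = ((4/(16/3))*(-8))*(-10) = ((4*(3/16))*(-8))*(-10) = ((3/4)*(-8))*(-10) = -6*(-10) = 60)
r**2 = 60**2 = 3600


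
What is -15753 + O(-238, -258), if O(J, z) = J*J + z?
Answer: 40633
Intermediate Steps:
O(J, z) = z + J² (O(J, z) = J² + z = z + J²)
-15753 + O(-238, -258) = -15753 + (-258 + (-238)²) = -15753 + (-258 + 56644) = -15753 + 56386 = 40633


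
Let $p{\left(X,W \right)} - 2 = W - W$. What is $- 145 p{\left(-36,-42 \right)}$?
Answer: $-290$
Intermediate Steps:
$p{\left(X,W \right)} = 2$ ($p{\left(X,W \right)} = 2 + \left(W - W\right) = 2 + 0 = 2$)
$- 145 p{\left(-36,-42 \right)} = \left(-145\right) 2 = -290$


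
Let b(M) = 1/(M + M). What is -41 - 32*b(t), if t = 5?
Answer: -221/5 ≈ -44.200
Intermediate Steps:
b(M) = 1/(2*M)
-41 - 32*b(t) = -41 - 16/5 = -221/5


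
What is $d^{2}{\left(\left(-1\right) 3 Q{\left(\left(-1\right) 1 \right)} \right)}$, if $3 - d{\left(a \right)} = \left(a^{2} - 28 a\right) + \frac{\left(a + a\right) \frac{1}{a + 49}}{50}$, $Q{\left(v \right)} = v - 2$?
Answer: $\frac{63650748681}{2102500} \approx 30274.0$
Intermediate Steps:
$Q{\left(v \right)} = -2 + v$
$d{\left(a \right)} = 3 - a^{2} + 28 a - \frac{a}{25 \left(49 + a\right)}$ ($d{\left(a \right)} = 3 - \left(\left(a^{2} - 28 a\right) + \frac{\left(a + a\right) \frac{1}{a + 49}}{50}\right) = 3 - \left(\left(a^{2} - 28 a\right) + \frac{2 a}{49 + a} \frac{1}{50}\right) = 3 - \left(\left(a^{2} - 28 a\right) + \frac{a}{25 \left(49 + a\right)}\right) = 3 - \left(a^{2} - 28 a + \frac{a}{25 \left(49 + a\right)}\right) = 3 - a^{2} + 28 a - \frac{a}{25 \left(49 + a\right)}$)
$d^{2}{\left(\left(-1\right) 3 Q{\left(\left(-1\right) 1 \right)} \right)} = \left(\frac{147 - \left(\left(-1\right) 3 \left(-2 - 1\right)\right)^{3} - 21 \left(\left(-1\right) 3 \left(-2 - 1\right)\right)^{2} + \frac{34374 \left(-1\right) 3 \left(-2 - 1\right)}{25}}{49 + \left(-1\right) 3 \left(-2 - 1\right)}\right)^{2} = \left(\frac{147 - \left(- 3 \left(-2 - 1\right)\right)^{3} - 21 \left(- 3 \left(-2 - 1\right)\right)^{2} + \frac{34374 \left(- 3 \left(-2 - 1\right)\right)}{25}}{49 - 3 \left(-2 - 1\right)}\right)^{2} = \left(\frac{147 - \left(\left(-3\right) \left(-3\right)\right)^{3} - 21 \left(\left(-3\right) \left(-3\right)\right)^{2} + \frac{34374 \left(\left(-3\right) \left(-3\right)\right)}{25}}{49 - -9}\right)^{2} = \left(\frac{147 - 9^{3} - 21 \cdot 9^{2} + \frac{34374}{25} \cdot 9}{49 + 9}\right)^{2} = \left(\frac{147 - 729 - 1701 + \frac{309366}{25}}{58}\right)^{2} = \left(\frac{1}{58} \cdot \frac{252291}{25}\right)^{2} = \left(\frac{252291}{1450}\right)^{2} = \frac{63650748681}{2102500}$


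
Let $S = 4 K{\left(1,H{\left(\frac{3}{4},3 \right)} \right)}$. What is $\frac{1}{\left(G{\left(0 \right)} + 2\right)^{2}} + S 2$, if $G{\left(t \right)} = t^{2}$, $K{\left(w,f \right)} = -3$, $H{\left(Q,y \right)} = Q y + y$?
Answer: $- \frac{95}{4} \approx -23.75$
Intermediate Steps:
$H{\left(Q,y \right)} = y + Q y$
$S = -12$ ($S = 4 \left(-3\right) = -12$)
$\frac{1}{\left(G{\left(0 \right)} + 2\right)^{2}} + S 2 = \frac{1}{\left(0^{2} + 2\right)^{2}} - 24 = \frac{1}{\left(0 + 2\right)^{2}} - 24 = \frac{1}{2^{2}} - 24 = \frac{1}{4} - 24 = - \frac{95}{4}$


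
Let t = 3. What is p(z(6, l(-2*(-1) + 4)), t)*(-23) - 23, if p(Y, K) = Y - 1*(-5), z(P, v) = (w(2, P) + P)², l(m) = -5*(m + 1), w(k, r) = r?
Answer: -3450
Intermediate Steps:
l(m) = -5 - 5*m (l(m) = -5*(1 + m) = -5 - 5*m)
z(P, v) = 4*P² (z(P, v) = (P + P)² = (2*P)² = 4*P²)
p(Y, K) = 5 + Y (p(Y, K) = Y + 5 = 5 + Y)
p(z(6, l(-2*(-1) + 4)), t)*(-23) - 23 = (5 + 4*6²)*(-23) - 23 = (5 + 4*36)*(-23) - 23 = (5 + 144)*(-23) - 23 = 149*(-23) - 23 = -3427 - 23 = -3450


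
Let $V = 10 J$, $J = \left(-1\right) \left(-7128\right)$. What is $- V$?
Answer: $-71280$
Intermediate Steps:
$J = 7128$
$V = 71280$ ($V = 10 \cdot 7128 = 71280$)
$- V = \left(-1\right) 71280 = -71280$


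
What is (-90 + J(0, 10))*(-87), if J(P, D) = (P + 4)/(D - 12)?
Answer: 8004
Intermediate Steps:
J(P, D) = (4 + P)/(-12 + D)
(-90 + J(0, 10))*(-87) = (-90 + (4 + 0)/(-12 + 10))*(-87) = (-90 + 4/(-2))*(-87) = (-90 - 1/2*4)*(-87) = (-90 - 2)*(-87) = -92*(-87) = 8004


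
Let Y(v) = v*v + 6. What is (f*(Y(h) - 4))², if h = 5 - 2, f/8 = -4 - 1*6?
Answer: 774400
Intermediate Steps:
f = -80 (f = 8*(-4 - 1*6) = 8*(-4 - 6) = 8*(-10) = -80)
h = 3
Y(v) = 6 + v² (Y(v) = v² + 6 = 6 + v²)
(f*(Y(h) - 4))² = (-80*((6 + 3²) - 4))² = (-80*((6 + 9) - 4))² = (-80*(15 - 4))² = (-80*11)² = (-880)² = 774400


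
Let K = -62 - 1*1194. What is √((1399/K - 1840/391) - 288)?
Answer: 3*I*√3720964998/10676 ≈ 17.141*I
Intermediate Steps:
K = -1256 (K = -62 - 1194 = -1256)
√((1399/K - 1840/391) - 288) = √((1399/(-1256) - 1840/391) - 288) = √((1399*(-1/1256) - 1840*1/391) - 288) = √((-1399/1256 - 80/17) - 288) = √(-124263/21352 - 288) = √(-6273639/21352) = 3*I*√3720964998/10676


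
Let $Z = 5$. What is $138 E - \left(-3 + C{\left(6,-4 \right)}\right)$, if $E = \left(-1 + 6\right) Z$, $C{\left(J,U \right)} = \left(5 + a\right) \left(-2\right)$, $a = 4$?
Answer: $3471$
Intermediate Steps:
$C{\left(J,U \right)} = -18$ ($C{\left(J,U \right)} = \left(5 + 4\right) \left(-2\right) = 9 \left(-2\right) = -18$)
$E = 25$ ($E = \left(-1 + 6\right) 5 = 5 \cdot 5 = 25$)
$138 E - \left(-3 + C{\left(6,-4 \right)}\right) = 138 \cdot 25 + \left(\left(23 - 20\right) - -18\right) = 3450 + \left(3 + 18\right) = 3450 + 21 = 3471$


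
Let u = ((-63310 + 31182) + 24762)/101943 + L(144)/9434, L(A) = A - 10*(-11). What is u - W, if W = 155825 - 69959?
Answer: -41289987137107/480865131 ≈ -85866.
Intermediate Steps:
W = 85866
L(A) = 110 + A (L(A) = A + 110 = 110 + A)
u = -21798661/480865131 (u = ((-63310 + 31182) + 24762)/101943 + (110 + 144)/9434 = (-32128 + 24762)*(1/101943) + 254*(1/9434) = -7366*1/101943 + 127/4717 = -7366/101943 + 127/4717 = -21798661/480865131 ≈ -0.045332)
u - W = -21798661/480865131 - 1*85866 = -21798661/480865131 - 85866 = -41289987137107/480865131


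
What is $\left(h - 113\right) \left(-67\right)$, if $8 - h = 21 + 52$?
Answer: $11926$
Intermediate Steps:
$h = -65$ ($h = 8 - \left(21 + 52\right) = 8 - 73 = -65$)
$\left(h - 113\right) \left(-67\right) = \left(-65 - 113\right) \left(-67\right) = \left(-178\right) \left(-67\right) = 11926$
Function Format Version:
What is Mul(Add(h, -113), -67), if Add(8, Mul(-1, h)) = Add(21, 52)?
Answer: 11926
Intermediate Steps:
h = -65 (h = Add(8, Mul(-1, Add(21, 52))) = Add(8, Mul(-1, 73)) = Add(8, -73) = -65)
Mul(Add(h, -113), -67) = Mul(Add(-65, -113), -67) = Mul(-178, -67) = 11926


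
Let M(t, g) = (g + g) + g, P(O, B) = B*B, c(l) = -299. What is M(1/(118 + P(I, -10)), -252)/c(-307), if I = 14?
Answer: 756/299 ≈ 2.5284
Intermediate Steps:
P(O, B) = B**2
M(t, g) = 3*g (M(t, g) = 2*g + g = 3*g)
M(1/(118 + P(I, -10)), -252)/c(-307) = (3*(-252))/(-299) = -756*(-1/299) = 756/299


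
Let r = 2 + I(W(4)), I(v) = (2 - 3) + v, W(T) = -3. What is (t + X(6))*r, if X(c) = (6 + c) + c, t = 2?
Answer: -40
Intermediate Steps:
I(v) = -1 + v
X(c) = 6 + 2*c
r = -2 (r = 2 + (-1 - 3) = 2 - 4 = -2)
(t + X(6))*r = (2 + (6 + 2*6))*(-2) = (2 + (6 + 12))*(-2) = (2 + 18)*(-2) = 20*(-2) = -40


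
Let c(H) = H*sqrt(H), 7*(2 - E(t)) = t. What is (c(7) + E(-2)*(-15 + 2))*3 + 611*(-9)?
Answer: -39117/7 + 21*sqrt(7) ≈ -5532.6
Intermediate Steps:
E(t) = 2 - t/7
c(H) = H**(3/2)
(c(7) + E(-2)*(-15 + 2))*3 + 611*(-9) = (7**(3/2) + (2 - 1/7*(-2))*(-15 + 2))*3 + 611*(-9) = (7*sqrt(7) + (2 + 2/7)*(-13))*3 - 5499 = (7*sqrt(7) + (16/7)*(-13))*3 - 5499 = (7*sqrt(7) - 208/7)*3 - 5499 = (-208/7 + 7*sqrt(7))*3 - 5499 = (-624/7 + 21*sqrt(7)) - 5499 = -39117/7 + 21*sqrt(7)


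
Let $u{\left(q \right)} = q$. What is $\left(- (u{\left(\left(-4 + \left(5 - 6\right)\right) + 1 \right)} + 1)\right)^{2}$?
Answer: $9$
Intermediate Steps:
$\left(- (u{\left(\left(-4 + \left(5 - 6\right)\right) + 1 \right)} + 1)\right)^{2} = \left(- (\left(\left(-4 + \left(5 - 6\right)\right) + 1\right) + 1)\right)^{2} = \left(- (\left(\left(-4 - 1\right) + 1\right) + 1)\right)^{2} = \left(- (\left(-5 + 1\right) + 1)\right)^{2} = \left(- (-4 + 1)\right)^{2} = \left(\left(-1\right) \left(-3\right)\right)^{2} = 3^{2} = 9$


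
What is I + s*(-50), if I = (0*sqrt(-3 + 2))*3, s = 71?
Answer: -3550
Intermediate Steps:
I = 0 (I = (0*sqrt(-1))*3 = (0*I)*3 = 0*3 = 0)
I + s*(-50) = 0 + 71*(-50) = 0 - 3550 = -3550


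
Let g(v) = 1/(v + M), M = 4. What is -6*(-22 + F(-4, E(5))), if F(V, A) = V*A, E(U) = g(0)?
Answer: 138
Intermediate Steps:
g(v) = 1/(4 + v) (g(v) = 1/(v + 4) = 1/(4 + v))
E(U) = 1/4 (E(U) = 1/(4 + 0) = 1/4)
F(V, A) = A*V
-6*(-22 + F(-4, E(5))) = -6*(-22 + (1/4)*(-4)) = -6*(-22 - 1) = -6*(-23) = 138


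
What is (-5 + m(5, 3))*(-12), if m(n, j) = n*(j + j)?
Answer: -300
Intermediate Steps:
m(n, j) = 2*j*n (m(n, j) = n*(2*j) = 2*j*n)
(-5 + m(5, 3))*(-12) = (-5 + 2*3*5)*(-12) = (-5 + 30)*(-12) = 25*(-12) = -300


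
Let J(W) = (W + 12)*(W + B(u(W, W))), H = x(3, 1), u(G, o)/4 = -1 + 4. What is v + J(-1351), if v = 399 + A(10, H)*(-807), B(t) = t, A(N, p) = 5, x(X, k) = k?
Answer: 1789285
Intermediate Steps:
u(G, o) = 12 (u(G, o) = 4*(-1 + 4) = 4*3 = 12)
H = 1
v = -3636 (v = 399 + 5*(-807) = 399 - 4035 = -3636)
J(W) = (12 + W)² (J(W) = (W + 12)*(W + 12) = (12 + W)*(12 + W) = (12 + W)²)
v + J(-1351) = -3636 + (144 + (-1351)² + 24*(-1351)) = -3636 + (144 + 1825201 - 32424) = -3636 + 1792921 = 1789285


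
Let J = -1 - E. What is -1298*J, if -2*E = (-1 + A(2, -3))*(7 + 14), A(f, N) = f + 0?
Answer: -12331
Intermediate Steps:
A(f, N) = f
E = -21/2 (E = -(-1 + 2)*(7 + 14)/2 = -21/2 ≈ -10.500)
J = 19/2 (J = -1 - 1*(-21/2) = -1 + 21/2 = 19/2 ≈ 9.5000)
-1298*J = -1298*19/2 = -12331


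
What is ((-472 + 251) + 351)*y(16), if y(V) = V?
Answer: 2080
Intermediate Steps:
((-472 + 251) + 351)*y(16) = ((-472 + 251) + 351)*16 = (-221 + 351)*16 = 130*16 = 2080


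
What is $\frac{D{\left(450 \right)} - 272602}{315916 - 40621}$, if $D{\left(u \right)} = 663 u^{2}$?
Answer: $\frac{133984898}{275295} \approx 486.7$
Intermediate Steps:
$\frac{D{\left(450 \right)} - 272602}{315916 - 40621} = \frac{663 \cdot 450^{2} - 272602}{315916 - 40621} = \frac{663 \cdot 202500 - 272602}{275295} = \left(134257500 - 272602\right) \frac{1}{275295} = 133984898 \cdot \frac{1}{275295} = \frac{133984898}{275295}$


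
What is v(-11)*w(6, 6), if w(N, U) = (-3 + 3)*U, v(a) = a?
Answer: 0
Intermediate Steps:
w(N, U) = 0 (w(N, U) = 0*U = 0)
v(-11)*w(6, 6) = -11*0 = 0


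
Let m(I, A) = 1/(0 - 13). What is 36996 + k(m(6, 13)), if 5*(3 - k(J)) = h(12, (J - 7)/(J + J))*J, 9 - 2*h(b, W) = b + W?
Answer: 4809821/130 ≈ 36999.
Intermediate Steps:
h(b, W) = 9/2 - W/2 - b/2 (h(b, W) = 9/2 - (b + W)/2 = 9/2 - (W + b)/2 = 9/2 + (-W/2 - b/2) = 9/2 - W/2 - b/2)
m(I, A) = -1/13 (m(I, A) = 1/(-13) = -1/13)
k(J) = 3 - J*(-3/2 - (-7 + J)/(4*J))/5 (k(J) = 3 - (9/2 - (J - 7)/(2*(J + J)) - ½*12)*J/5 = 3 - (9/2 - (-7 + J)/(2*(2*J)) - 6)*J/5 = 3 - (9/2 - (-7 + J)*1/(2*J)/2 - 6)*J/5 = 3 - (9/2 - (-7 + J)/(4*J) - 6)*J/5 = 3 - (-3/2 - (-7 + J)/(4*J))*J/5 = 3 - J*(-3/2 - (-7 + J)/(4*J))/5)
36996 + k(m(6, 13)) = 36996 + (53/20 + (7/20)*(-1/13)) = 36996 + (53/20 - 7/260) = 36996 + 341/130 = 4809821/130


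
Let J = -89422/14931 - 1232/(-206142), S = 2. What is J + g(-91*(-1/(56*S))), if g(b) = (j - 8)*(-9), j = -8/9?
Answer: 37969543538/512984367 ≈ 74.017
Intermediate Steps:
j = -8/9 (j = -8*1/9 = -8/9 ≈ -0.88889)
g(b) = 80 (g(b) = (-8/9 - 8)*(-9) = -80/9*(-9) = 80)
J = -3069205822/512984367 (J = -89422*1/14931 - 1232*(-1/206142) = -89422/14931 + 616/103071 = -3069205822/512984367 ≈ -5.9830)
J + g(-91*(-1/(56*S))) = -3069205822/512984367 + 80 = 37969543538/512984367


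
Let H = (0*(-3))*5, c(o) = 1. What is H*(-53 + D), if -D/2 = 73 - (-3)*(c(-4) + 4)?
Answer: 0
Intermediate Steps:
H = 0 (H = 0*5 = 0)
D = -176 (D = -2*(73 - (-3)*(1 + 4)) = -2*(73 - (-3)*5) = -2*(73 - 1*(-15)) = -2*(73 + 15) = -2*88 = -176)
H*(-53 + D) = 0*(-53 - 176) = 0*(-229) = 0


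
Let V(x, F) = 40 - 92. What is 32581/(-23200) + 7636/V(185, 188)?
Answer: -44712353/301600 ≈ -148.25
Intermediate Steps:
V(x, F) = -52
32581/(-23200) + 7636/V(185, 188) = 32581/(-23200) + 7636/(-52) = 32581*(-1/23200) + 7636*(-1/52) = -32581/23200 - 1909/13 = -44712353/301600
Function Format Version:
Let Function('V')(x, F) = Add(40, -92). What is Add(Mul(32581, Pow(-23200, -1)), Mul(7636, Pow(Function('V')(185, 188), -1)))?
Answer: Rational(-44712353, 301600) ≈ -148.25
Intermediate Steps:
Function('V')(x, F) = -52
Add(Mul(32581, Pow(-23200, -1)), Mul(7636, Pow(Function('V')(185, 188), -1))) = Add(Mul(32581, Pow(-23200, -1)), Mul(7636, Pow(-52, -1))) = Add(Mul(32581, Rational(-1, 23200)), Mul(7636, Rational(-1, 52))) = Add(Rational(-32581, 23200), Rational(-1909, 13)) = Rational(-44712353, 301600)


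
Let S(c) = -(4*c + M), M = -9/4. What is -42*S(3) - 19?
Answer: 781/2 ≈ 390.50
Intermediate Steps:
M = -9/4 (M = -9*1/4 = -9/4 ≈ -2.2500)
S(c) = 9/4 - 4*c (S(c) = -(4*c - 9/4) = -(-9/4 + 4*c) = 9/4 - 4*c)
-42*S(3) - 19 = -42*(9/4 - 4*3) - 19 = -42*(9/4 - 12) - 19 = -42*(-39/4) - 19 = 819/2 - 19 = 781/2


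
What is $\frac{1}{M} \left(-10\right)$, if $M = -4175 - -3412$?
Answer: $\frac{10}{763} \approx 0.013106$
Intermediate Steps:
$M = -763$ ($M = -4175 + 3412 = -763$)
$\frac{1}{M} \left(-10\right) = \frac{1}{-763} \left(-10\right) = \left(- \frac{1}{763}\right) \left(-10\right) = \frac{10}{763}$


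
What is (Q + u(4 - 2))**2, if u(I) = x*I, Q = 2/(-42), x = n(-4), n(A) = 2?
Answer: 6889/441 ≈ 15.621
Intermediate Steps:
x = 2
Q = -1/21 (Q = 2*(-1/42) = -1/21 ≈ -0.047619)
u(I) = 2*I
(Q + u(4 - 2))**2 = (-1/21 + 2*(4 - 2))**2 = (-1/21 + 2*2)**2 = (-1/21 + 4)**2 = (83/21)**2 = 6889/441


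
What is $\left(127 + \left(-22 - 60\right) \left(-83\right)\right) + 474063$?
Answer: $480996$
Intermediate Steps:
$\left(127 + \left(-22 - 60\right) \left(-83\right)\right) + 474063 = \left(127 - -6806\right) + 474063 = \left(127 + 6806\right) + 474063 = 6933 + 474063 = 480996$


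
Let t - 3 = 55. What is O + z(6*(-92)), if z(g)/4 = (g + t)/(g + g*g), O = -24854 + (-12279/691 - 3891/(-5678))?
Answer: -195260934202247/7850919498 ≈ -24871.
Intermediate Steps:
O = -97581650773/3923498 (O = -24854 + (-12279*1/691 - 3891*(-1/5678)) = -24854 + (-12279/691 + 3891/5678) = -24854 - 67031481/3923498 = -97581650773/3923498 ≈ -24871.)
t = 58 (t = 3 + 55 = 58)
z(g) = 4*(58 + g)/(g + g²) (z(g) = 4*((g + 58)/(g + g*g)) = 4*((58 + g)/(g + g²)) = 4*(58 + g)/(g + g²))
O + z(6*(-92)) = -97581650773/3923498 + 4*(58 + 6*(-92))/(((6*(-92)))*(1 + 6*(-92))) = -97581650773/3923498 + 4*(58 - 552)/(-552*(1 - 552)) = -97581650773/3923498 + 4*(-1/552)*(-494)/(-551) = -97581650773/3923498 + 4*(-1/552)*(-1/551)*(-494) = -97581650773/3923498 - 13/2001 = -195260934202247/7850919498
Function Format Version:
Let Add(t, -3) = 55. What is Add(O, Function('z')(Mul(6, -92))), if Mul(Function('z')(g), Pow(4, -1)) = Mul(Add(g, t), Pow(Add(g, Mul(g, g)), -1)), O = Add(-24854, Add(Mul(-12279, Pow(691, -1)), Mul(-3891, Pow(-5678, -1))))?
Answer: Rational(-195260934202247, 7850919498) ≈ -24871.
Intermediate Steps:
O = Rational(-97581650773, 3923498) (O = Add(-24854, Add(Mul(-12279, Rational(1, 691)), Mul(-3891, Rational(-1, 5678)))) = Add(-24854, Add(Rational(-12279, 691), Rational(3891, 5678))) = Add(-24854, Rational(-67031481, 3923498)) = Rational(-97581650773, 3923498) ≈ -24871.)
t = 58 (t = Add(3, 55) = 58)
Function('z')(g) = Mul(4, Pow(Add(g, Pow(g, 2)), -1), Add(58, g)) (Function('z')(g) = Mul(4, Mul(Add(g, 58), Pow(Add(g, Mul(g, g)), -1))) = Mul(4, Mul(Add(58, g), Pow(Add(g, Pow(g, 2)), -1))) = Mul(4, Mul(Pow(Add(g, Pow(g, 2)), -1), Add(58, g))) = Mul(4, Pow(Add(g, Pow(g, 2)), -1), Add(58, g)))
Add(O, Function('z')(Mul(6, -92))) = Add(Rational(-97581650773, 3923498), Mul(4, Pow(Mul(6, -92), -1), Pow(Add(1, Mul(6, -92)), -1), Add(58, Mul(6, -92)))) = Add(Rational(-97581650773, 3923498), Mul(4, Pow(-552, -1), Pow(Add(1, -552), -1), Add(58, -552))) = Add(Rational(-97581650773, 3923498), Mul(4, Rational(-1, 552), Pow(-551, -1), -494)) = Add(Rational(-97581650773, 3923498), Mul(4, Rational(-1, 552), Rational(-1, 551), -494)) = Add(Rational(-97581650773, 3923498), Rational(-13, 2001)) = Rational(-195260934202247, 7850919498)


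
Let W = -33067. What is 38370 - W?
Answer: 71437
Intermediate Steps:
38370 - W = 38370 - 1*(-33067) = 38370 + 33067 = 71437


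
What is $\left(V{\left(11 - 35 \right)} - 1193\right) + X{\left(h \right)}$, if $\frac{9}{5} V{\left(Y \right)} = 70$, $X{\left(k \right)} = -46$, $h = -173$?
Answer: $- \frac{10801}{9} \approx -1200.1$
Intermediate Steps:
$V{\left(Y \right)} = \frac{350}{9}$ ($V{\left(Y \right)} = \frac{5}{9} \cdot 70 = \frac{350}{9}$)
$\left(V{\left(11 - 35 \right)} - 1193\right) + X{\left(h \right)} = \left(\frac{350}{9} - 1193\right) - 46 = - \frac{10387}{9} - 46 = - \frac{10801}{9}$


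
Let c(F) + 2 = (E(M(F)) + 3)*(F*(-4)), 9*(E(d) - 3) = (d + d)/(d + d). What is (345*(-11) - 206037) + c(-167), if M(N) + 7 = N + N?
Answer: -1851766/9 ≈ -2.0575e+5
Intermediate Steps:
M(N) = -7 + 2*N (M(N) = -7 + (N + N) = -7 + 2*N)
E(d) = 28/9 (E(d) = 3 + ((d + d)/(d + d))/9 = 3 + ((2*d)/((2*d)))/9 = 3 + ((2*d)*(1/(2*d)))/9 = 3 + (⅑)*1 = 3 + ⅑ = 28/9)
c(F) = -2 - 220*F/9 (c(F) = -2 + (28/9 + 3)*(F*(-4)) = -2 + 55*(-4*F)/9 = -2 - 220*F/9)
(345*(-11) - 206037) + c(-167) = (345*(-11) - 206037) + (-2 - 220/9*(-167)) = (-3795 - 206037) + (-2 + 36740/9) = -209832 + 36722/9 = -1851766/9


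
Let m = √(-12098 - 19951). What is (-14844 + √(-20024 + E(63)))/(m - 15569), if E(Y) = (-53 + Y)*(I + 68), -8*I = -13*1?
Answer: 115553118/121212905 + 3*√275304471/484851620 - 15569*I*√77311/484851620 + 22266*I*√3561/121212905 ≈ 0.95341 + 0.0020334*I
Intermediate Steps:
I = 13/8 (I = -(-13)/8 = -⅛*(-13) = 13/8 ≈ 1.6250)
E(Y) = -29521/8 + 557*Y/8 (E(Y) = (-53 + Y)*(13/8 + 68) = (-53 + Y)*(557/8) = -29521/8 + 557*Y/8)
m = 3*I*√3561 (m = √(-32049) = 3*I*√3561 ≈ 179.02*I)
(-14844 + √(-20024 + E(63)))/(m - 15569) = (-14844 + √(-20024 + (-29521/8 + (557/8)*63)))/(3*I*√3561 - 15569) = (-14844 + √(-20024 + (-29521/8 + 35091/8)))/(-15569 + 3*I*√3561) = (-14844 + √(-20024 + 2785/4))/(-15569 + 3*I*√3561) = (-14844 + √(-77311/4))/(-15569 + 3*I*√3561) = (-14844 + I*√77311/2)/(-15569 + 3*I*√3561)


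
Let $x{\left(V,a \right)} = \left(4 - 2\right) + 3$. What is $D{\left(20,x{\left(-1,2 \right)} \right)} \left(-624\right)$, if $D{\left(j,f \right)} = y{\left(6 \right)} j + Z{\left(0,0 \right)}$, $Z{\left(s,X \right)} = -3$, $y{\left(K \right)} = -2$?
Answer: $26832$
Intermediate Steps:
$x{\left(V,a \right)} = 5$ ($x{\left(V,a \right)} = 2 + 3 = 5$)
$D{\left(j,f \right)} = -3 - 2 j$ ($D{\left(j,f \right)} = - 2 j - 3 = -3 - 2 j$)
$D{\left(20,x{\left(-1,2 \right)} \right)} \left(-624\right) = \left(-3 - 40\right) \left(-624\right) = \left(-43\right) \left(-624\right) = 26832$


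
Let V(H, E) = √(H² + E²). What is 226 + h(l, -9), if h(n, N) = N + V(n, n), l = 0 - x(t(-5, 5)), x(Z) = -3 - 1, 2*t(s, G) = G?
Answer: 217 + 4*√2 ≈ 222.66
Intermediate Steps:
V(H, E) = √(E² + H²)
t(s, G) = G/2
x(Z) = -4
l = 4 (l = 0 - 1*(-4) = 0 + 4 = 4)
h(n, N) = N + √2*√(n²) (h(n, N) = N + √(n² + n²) = N + √(2*n²) = N + √2*√(n²))
226 + h(l, -9) = 226 + (-9 + √2*√(4²)) = 226 + (-9 + √2*√16) = 226 + (-9 + √2*4) = 226 + (-9 + 4*√2) = 217 + 4*√2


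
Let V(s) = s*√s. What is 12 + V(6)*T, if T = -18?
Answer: 12 - 108*√6 ≈ -252.54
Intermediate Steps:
V(s) = s^(3/2)
12 + V(6)*T = 12 + 6^(3/2)*(-18) = 12 + (6*√6)*(-18) = 12 - 108*√6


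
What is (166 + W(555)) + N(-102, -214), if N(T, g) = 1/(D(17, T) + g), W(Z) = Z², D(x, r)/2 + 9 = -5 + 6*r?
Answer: 451808005/1466 ≈ 3.0819e+5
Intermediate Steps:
D(x, r) = -28 + 12*r (D(x, r) = -18 + 2*(-5 + 6*r) = -18 + (-10 + 12*r) = -28 + 12*r)
N(T, g) = 1/(-28 + g + 12*T) (N(T, g) = 1/((-28 + 12*T) + g) = 1/(-28 + g + 12*T))
(166 + W(555)) + N(-102, -214) = (166 + 555²) + 1/(-28 - 214 + 12*(-102)) = (166 + 308025) + 1/(-28 - 214 - 1224) = 308191 + 1/(-1466) = 308191 - 1/1466 = 451808005/1466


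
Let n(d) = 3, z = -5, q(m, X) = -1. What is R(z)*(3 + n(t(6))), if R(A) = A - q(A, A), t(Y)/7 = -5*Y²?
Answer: -24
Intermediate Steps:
t(Y) = -35*Y² (t(Y) = 7*(-5*Y²) = -35*Y²)
R(A) = 1 + A (R(A) = A - 1*(-1) = A + 1 = 1 + A)
R(z)*(3 + n(t(6))) = (1 - 5)*(3 + 3) = -4*6 = -24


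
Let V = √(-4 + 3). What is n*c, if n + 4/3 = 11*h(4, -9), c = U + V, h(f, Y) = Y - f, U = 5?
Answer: -2165/3 - 433*I/3 ≈ -721.67 - 144.33*I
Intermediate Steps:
V = I (V = √(-1) = I ≈ 1.0*I)
c = 5 + I ≈ 5.0 + 1.0*I
n = -433/3 (n = -4/3 + 11*(-9 - 1*4) = -4/3 + 11*(-9 - 4) = -4/3 + 11*(-13) = -4/3 - 143 = -433/3 ≈ -144.33)
n*c = -433*(5 + I)/3 = -2165/3 - 433*I/3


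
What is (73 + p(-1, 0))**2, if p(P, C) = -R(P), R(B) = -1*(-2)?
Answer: 5041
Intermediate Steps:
R(B) = 2
p(P, C) = -2 (p(P, C) = -1*2 = -2)
(73 + p(-1, 0))**2 = (73 - 2)**2 = 71**2 = 5041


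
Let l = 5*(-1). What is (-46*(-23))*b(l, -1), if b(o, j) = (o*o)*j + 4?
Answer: -22218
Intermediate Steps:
l = -5
b(o, j) = 4 + j*o² (b(o, j) = o²*j + 4 = j*o² + 4 = 4 + j*o²)
(-46*(-23))*b(l, -1) = (-46*(-23))*(4 - 1*(-5)²) = 1058*(4 - 1*25) = 1058*(4 - 25) = 1058*(-21) = -22218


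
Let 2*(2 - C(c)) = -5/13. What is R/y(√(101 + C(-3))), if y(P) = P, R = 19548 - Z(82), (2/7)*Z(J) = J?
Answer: 19261*√69758/2683 ≈ 1896.1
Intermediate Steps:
Z(J) = 7*J/2
C(c) = 57/26 (C(c) = 2 - (-5)/(2*13) = 2 - ½*(-5/13) = 2 + 5/26 = 57/26)
R = 19261 (R = 19548 - 7*82/2 = 19548 - 1*287 = 19548 - 287 = 19261)
R/y(√(101 + C(-3))) = 19261/(√(101 + 57/26)) = 19261/(√(2683/26)) = 19261/((√69758/26)) = 19261*(√69758/2683) = 19261*√69758/2683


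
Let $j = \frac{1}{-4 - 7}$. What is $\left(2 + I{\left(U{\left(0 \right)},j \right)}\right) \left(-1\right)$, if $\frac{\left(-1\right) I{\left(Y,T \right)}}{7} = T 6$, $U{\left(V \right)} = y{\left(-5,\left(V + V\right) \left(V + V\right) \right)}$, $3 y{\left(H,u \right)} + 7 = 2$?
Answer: $- \frac{64}{11} \approx -5.8182$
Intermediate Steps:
$y{\left(H,u \right)} = - \frac{5}{3}$ ($y{\left(H,u \right)} = - \frac{7}{3} + \frac{1}{3} \cdot 2 = - \frac{7}{3} + \frac{2}{3} = - \frac{5}{3}$)
$U{\left(V \right)} = - \frac{5}{3}$
$j = - \frac{1}{11}$ ($j = \frac{1}{-4 - 7} = \frac{1}{-11} = - \frac{1}{11} \approx -0.090909$)
$I{\left(Y,T \right)} = - 42 T$ ($I{\left(Y,T \right)} = - 7 T 6 = - 7 \cdot 6 T = - 42 T$)
$\left(2 + I{\left(U{\left(0 \right)},j \right)}\right) \left(-1\right) = \left(2 - - \frac{42}{11}\right) \left(-1\right) = \left(2 + \frac{42}{11}\right) \left(-1\right) = \frac{64}{11} \left(-1\right) = - \frac{64}{11}$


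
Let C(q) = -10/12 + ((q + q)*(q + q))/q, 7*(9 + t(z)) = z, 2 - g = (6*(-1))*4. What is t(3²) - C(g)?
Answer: -4657/42 ≈ -110.88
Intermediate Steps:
g = 26 (g = 2 - 6*(-1)*4 = 2 - (-6)*4 = 2 - 1*(-24) = 2 + 24 = 26)
t(z) = -9 + z/7
C(q) = -⅚ + 4*q (C(q) = -10*1/12 + ((2*q)*(2*q))/q = -⅚ + (4*q²)/q = -⅚ + 4*q)
t(3²) - C(g) = (-9 + (⅐)*3²) - (-⅚ + 4*26) = (-9 + (⅐)*9) - (-⅚ + 104) = (-9 + 9/7) - 1*619/6 = -54/7 - 619/6 = -4657/42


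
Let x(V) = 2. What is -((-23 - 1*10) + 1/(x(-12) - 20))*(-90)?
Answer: -2975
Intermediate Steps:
-((-23 - 1*10) + 1/(x(-12) - 20))*(-90) = -((-23 - 1*10) + 1/(2 - 20))*(-90) = -((-23 - 10) + 1/(-18))*(-90) = -(-33 - 1/18)*(-90) = -(-595)*(-90)/18 = -1*2975 = -2975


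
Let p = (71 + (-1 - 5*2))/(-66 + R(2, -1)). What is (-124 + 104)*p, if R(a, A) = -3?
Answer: 400/23 ≈ 17.391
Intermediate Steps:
p = -20/23 (p = (71 + (-1 - 5*2))/(-66 - 3) = (71 + (-1 - 10))/(-69) = (71 - 11)*(-1/69) = 60*(-1/69) = -20/23 ≈ -0.86957)
(-124 + 104)*p = (-124 + 104)*(-20/23) = -20*(-20/23) = 400/23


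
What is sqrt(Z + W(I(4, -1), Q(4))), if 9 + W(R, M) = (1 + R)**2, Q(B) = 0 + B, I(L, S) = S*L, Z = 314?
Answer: sqrt(314) ≈ 17.720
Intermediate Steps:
I(L, S) = L*S
Q(B) = B
W(R, M) = -9 + (1 + R)**2
sqrt(Z + W(I(4, -1), Q(4))) = sqrt(314 + (-9 + (1 + 4*(-1))**2)) = sqrt(314 + (-9 + (1 - 4)**2)) = sqrt(314 + (-9 + (-3)**2)) = sqrt(314 + (-9 + 9)) = sqrt(314 + 0) = sqrt(314)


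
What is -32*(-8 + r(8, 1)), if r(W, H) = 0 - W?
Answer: 512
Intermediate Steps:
r(W, H) = -W
-32*(-8 + r(8, 1)) = -32*(-8 - 1*8) = -32*(-8 - 8) = -32*(-16) = 512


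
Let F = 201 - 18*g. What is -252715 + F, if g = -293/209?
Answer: -52770152/209 ≈ -2.5249e+5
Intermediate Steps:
g = -293/209 (g = -293*1/209 = -293/209 ≈ -1.4019)
F = 47283/209 (F = 201 - 18*(-293/209) = 201 + 5274/209 = 47283/209 ≈ 226.23)
-252715 + F = -252715 + 47283/209 = -52770152/209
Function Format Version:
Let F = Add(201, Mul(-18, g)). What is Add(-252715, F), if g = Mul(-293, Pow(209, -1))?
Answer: Rational(-52770152, 209) ≈ -2.5249e+5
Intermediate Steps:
g = Rational(-293, 209) (g = Mul(-293, Rational(1, 209)) = Rational(-293, 209) ≈ -1.4019)
F = Rational(47283, 209) (F = Add(201, Mul(-18, Rational(-293, 209))) = Add(201, Rational(5274, 209)) = Rational(47283, 209) ≈ 226.23)
Add(-252715, F) = Add(-252715, Rational(47283, 209)) = Rational(-52770152, 209)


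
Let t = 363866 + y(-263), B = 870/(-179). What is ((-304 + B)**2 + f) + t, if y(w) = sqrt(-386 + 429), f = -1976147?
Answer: -48602553725/32041 + sqrt(43) ≈ -1.5169e+6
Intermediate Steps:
B = -870/179 (B = 870*(-1/179) = -870/179 ≈ -4.8603)
y(w) = sqrt(43)
t = 363866 + sqrt(43) ≈ 3.6387e+5
((-304 + B)**2 + f) + t = ((-304 - 870/179)**2 - 1976147) + (363866 + sqrt(43)) = ((-55286/179)**2 - 1976147) + (363866 + sqrt(43)) = (3056541796/32041 - 1976147) + (363866 + sqrt(43)) = -60261184231/32041 + (363866 + sqrt(43)) = -48602553725/32041 + sqrt(43)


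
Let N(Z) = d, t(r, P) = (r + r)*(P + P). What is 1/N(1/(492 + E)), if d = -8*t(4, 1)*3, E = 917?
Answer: -1/384 ≈ -0.0026042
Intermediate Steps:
t(r, P) = 4*P*r (t(r, P) = (2*r)*(2*P) = 4*P*r)
d = -384 (d = -32*4*3 = -8*16*3 = -128*3 = -384)
N(Z) = -384
1/N(1/(492 + E)) = 1/(-384) = -1/384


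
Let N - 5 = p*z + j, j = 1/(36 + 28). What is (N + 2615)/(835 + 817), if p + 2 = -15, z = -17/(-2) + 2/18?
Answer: 1424809/951552 ≈ 1.4974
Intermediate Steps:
z = 155/18 (z = -17*(-1/2) + 2*(1/18) = 17/2 + 1/9 = 155/18 ≈ 8.6111)
p = -17 (p = -2 - 15 = -17)
j = 1/64 ≈ 0.015625
N = -81431/576 (N = 5 + (-17*155/18 + 1/64) = 5 + (-2635/18 + 1/64) = 5 - 84311/576 = -81431/576 ≈ -141.37)
(N + 2615)/(835 + 817) = (-81431/576 + 2615)/(835 + 817) = (1424809/576)/1652 = (1424809/576)*(1/1652) = 1424809/951552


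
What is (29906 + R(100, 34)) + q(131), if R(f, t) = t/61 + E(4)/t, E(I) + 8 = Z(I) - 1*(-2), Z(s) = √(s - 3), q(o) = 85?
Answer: 62202185/2074 ≈ 29991.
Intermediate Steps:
Z(s) = √(-3 + s)
E(I) = -6 + √(-3 + I) (E(I) = -8 + (√(-3 + I) - 1*(-2)) = -8 + (√(-3 + I) + 2) = -8 + (2 + √(-3 + I)) = -6 + √(-3 + I))
R(f, t) = -5/t + t/61 (R(f, t) = t/61 + (-6 + √(-3 + 4))/t = t*(1/61) + (-6 + √1)/t = t/61 + (-6 + 1)/t = t/61 - 5/t = -5/t + t/61)
(29906 + R(100, 34)) + q(131) = (29906 + (-5/34 + (1/61)*34)) + 85 = (29906 + (-5*1/34 + 34/61)) + 85 = (29906 + (-5/34 + 34/61)) + 85 = (29906 + 851/2074) + 85 = 62025895/2074 + 85 = 62202185/2074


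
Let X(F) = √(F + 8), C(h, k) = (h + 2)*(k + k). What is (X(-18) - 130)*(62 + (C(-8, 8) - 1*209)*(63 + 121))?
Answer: 7287540 - 56058*I*√10 ≈ 7.2875e+6 - 1.7727e+5*I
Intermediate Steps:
C(h, k) = 2*k*(2 + h) (C(h, k) = (2 + h)*(2*k) = 2*k*(2 + h))
X(F) = √(8 + F)
(X(-18) - 130)*(62 + (C(-8, 8) - 1*209)*(63 + 121)) = (√(8 - 18) - 130)*(62 + (2*8*(2 - 8) - 1*209)*(63 + 121)) = (√(-10) - 130)*(62 + (2*8*(-6) - 209)*184) = (I*√10 - 130)*(62 + (-96 - 209)*184) = (-130 + I*√10)*(62 - 305*184) = (-130 + I*√10)*(62 - 56120) = (-130 + I*√10)*(-56058) = 7287540 - 56058*I*√10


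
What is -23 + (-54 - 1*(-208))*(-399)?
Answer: -61469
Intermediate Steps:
-23 + (-54 - 1*(-208))*(-399) = -23 + (-54 + 208)*(-399) = -23 + 154*(-399) = -23 - 61446 = -61469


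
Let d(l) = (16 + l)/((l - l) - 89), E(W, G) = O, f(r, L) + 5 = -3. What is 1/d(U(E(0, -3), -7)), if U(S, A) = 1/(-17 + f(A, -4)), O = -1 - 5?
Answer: -2225/399 ≈ -5.5764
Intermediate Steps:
O = -6
f(r, L) = -8 (f(r, L) = -5 - 3 = -8)
E(W, G) = -6
U(S, A) = -1/25 (U(S, A) = 1/(-17 - 8) = 1/(-25) = -1/25)
d(l) = -16/89 - l/89 (d(l) = (16 + l)/(0 - 89) = (16 + l)/(-89) = (16 + l)*(-1/89) = -16/89 - l/89)
1/d(U(E(0, -3), -7)) = 1/(-16/89 - 1/89*(-1/25)) = 1/(-16/89 + 1/2225) = 1/(-399/2225) = -2225/399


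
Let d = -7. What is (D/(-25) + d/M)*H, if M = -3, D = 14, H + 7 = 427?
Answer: 3724/5 ≈ 744.80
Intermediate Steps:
H = 420 (H = -7 + 427 = 420)
(D/(-25) + d/M)*H = (14/(-25) - 7/(-3))*420 = (14*(-1/25) - 7*(-⅓))*420 = (-14/25 + 7/3)*420 = (133/75)*420 = 3724/5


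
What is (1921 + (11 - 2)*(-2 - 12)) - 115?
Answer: 1680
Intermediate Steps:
(1921 + (11 - 2)*(-2 - 12)) - 115 = (1921 + 9*(-14)) - 115 = (1921 - 126) - 115 = 1795 - 115 = 1680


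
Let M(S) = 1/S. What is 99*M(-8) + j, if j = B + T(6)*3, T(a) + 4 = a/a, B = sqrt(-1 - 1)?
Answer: -171/8 + I*sqrt(2) ≈ -21.375 + 1.4142*I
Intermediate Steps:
B = I*sqrt(2) (B = sqrt(-2) = I*sqrt(2) ≈ 1.4142*I)
T(a) = -3 (T(a) = -4 + a/a = -4 + 1 = -3)
j = -9 + I*sqrt(2) (j = I*sqrt(2) - 3*3 = I*sqrt(2) - 9 = -9 + I*sqrt(2) ≈ -9.0 + 1.4142*I)
99*M(-8) + j = 99/(-8) + (-9 + I*sqrt(2)) = 99*(-1/8) + (-9 + I*sqrt(2)) = -99/8 + (-9 + I*sqrt(2)) = -171/8 + I*sqrt(2)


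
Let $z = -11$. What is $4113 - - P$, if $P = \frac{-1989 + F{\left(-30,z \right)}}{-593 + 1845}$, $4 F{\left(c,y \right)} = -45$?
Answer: $\frac{20589903}{5008} \approx 4111.4$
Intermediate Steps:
$F{\left(c,y \right)} = - \frac{45}{4}$ ($F{\left(c,y \right)} = \frac{1}{4} \left(-45\right) = - \frac{45}{4}$)
$P = - \frac{8001}{5008}$ ($P = \frac{-1989 - \frac{45}{4}}{-593 + 1845} = - \frac{8001}{4 \cdot 1252} = \left(- \frac{8001}{4}\right) \frac{1}{1252} = - \frac{8001}{5008} \approx -1.5976$)
$4113 - - P = 4113 - \left(-1\right) \left(- \frac{8001}{5008}\right) = 4113 - \frac{8001}{5008} = \frac{20589903}{5008}$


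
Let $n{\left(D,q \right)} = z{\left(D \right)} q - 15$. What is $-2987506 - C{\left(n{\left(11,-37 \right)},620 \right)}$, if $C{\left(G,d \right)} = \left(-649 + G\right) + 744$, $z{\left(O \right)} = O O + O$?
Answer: $-2982702$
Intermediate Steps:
$z{\left(O \right)} = O + O^{2}$ ($z{\left(O \right)} = O^{2} + O = O + O^{2}$)
$n{\left(D,q \right)} = -15 + D q \left(1 + D\right)$ ($n{\left(D,q \right)} = D \left(1 + D\right) q - 15 = D q \left(1 + D\right) - 15 = -15 + D q \left(1 + D\right)$)
$C{\left(G,d \right)} = 95 + G$
$-2987506 - C{\left(n{\left(11,-37 \right)},620 \right)} = -2987506 - \left(95 + \left(-15 + 11 \left(-37\right) \left(1 + 11\right)\right)\right) = -2987506 - \left(95 + \left(-15 + 11 \left(-37\right) 12\right)\right) = -2987506 - \left(95 - 4899\right) = -2987506 - -4804 = -2987506 + 4804 = -2982702$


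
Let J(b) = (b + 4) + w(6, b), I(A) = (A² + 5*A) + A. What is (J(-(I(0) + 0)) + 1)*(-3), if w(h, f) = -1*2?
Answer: -9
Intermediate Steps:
I(A) = A² + 6*A
w(h, f) = -2
J(b) = 2 + b (J(b) = (b + 4) - 2 = (4 + b) - 2 = 2 + b)
(J(-(I(0) + 0)) + 1)*(-3) = ((2 - (0*(6 + 0) + 0)) + 1)*(-3) = ((2 - (0*6 + 0)) + 1)*(-3) = ((2 - (0 + 0)) + 1)*(-3) = ((2 - 1*0) + 1)*(-3) = ((2 + 0) + 1)*(-3) = (2 + 1)*(-3) = 3*(-3) = -9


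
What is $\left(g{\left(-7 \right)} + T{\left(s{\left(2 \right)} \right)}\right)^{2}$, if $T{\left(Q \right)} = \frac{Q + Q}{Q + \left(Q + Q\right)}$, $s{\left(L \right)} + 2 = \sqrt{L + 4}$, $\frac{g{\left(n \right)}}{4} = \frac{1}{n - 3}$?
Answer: $\frac{16}{225} \approx 0.071111$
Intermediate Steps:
$g{\left(n \right)} = \frac{4}{-3 + n}$ ($g{\left(n \right)} = \frac{4}{n - 3} = \frac{4}{-3 + n}$)
$s{\left(L \right)} = -2 + \sqrt{4 + L}$ ($s{\left(L \right)} = -2 + \sqrt{L + 4} = -2 + \sqrt{4 + L}$)
$T{\left(Q \right)} = \frac{2}{3}$ ($T{\left(Q \right)} = \frac{2 Q}{Q + 2 Q} = \frac{2 Q}{3 Q} = 2 Q \frac{1}{3 Q} = \frac{2}{3}$)
$\left(g{\left(-7 \right)} + T{\left(s{\left(2 \right)} \right)}\right)^{2} = \left(\frac{4}{-3 - 7} + \frac{2}{3}\right)^{2} = \left(\frac{4}{-10} + \frac{2}{3}\right)^{2} = \left(4 \left(- \frac{1}{10}\right) + \frac{2}{3}\right)^{2} = \left(- \frac{2}{5} + \frac{2}{3}\right)^{2} = \left(\frac{4}{15}\right)^{2} = \frac{16}{225}$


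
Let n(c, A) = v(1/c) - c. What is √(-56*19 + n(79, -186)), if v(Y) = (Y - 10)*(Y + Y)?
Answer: I*√7135041/79 ≈ 33.812*I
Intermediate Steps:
v(Y) = 2*Y*(-10 + Y) (v(Y) = (-10 + Y)*(2*Y) = 2*Y*(-10 + Y))
n(c, A) = -c + 2*(-10 + 1/c)/c (n(c, A) = 2*(-10 + 1/c)/c - c = -c + 2*(-10 + 1/c)/c)
√(-56*19 + n(79, -186)) = √(-56*19 + (-1*79 - 20/79 + 2/79²)) = √(-1064 + (-79 - 20*1/79 + 2*(1/6241))) = √(-1064 + (-79 - 20/79 + 2/6241)) = √(-1064 - 494617/6241) = √(-7135041/6241) = I*√7135041/79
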